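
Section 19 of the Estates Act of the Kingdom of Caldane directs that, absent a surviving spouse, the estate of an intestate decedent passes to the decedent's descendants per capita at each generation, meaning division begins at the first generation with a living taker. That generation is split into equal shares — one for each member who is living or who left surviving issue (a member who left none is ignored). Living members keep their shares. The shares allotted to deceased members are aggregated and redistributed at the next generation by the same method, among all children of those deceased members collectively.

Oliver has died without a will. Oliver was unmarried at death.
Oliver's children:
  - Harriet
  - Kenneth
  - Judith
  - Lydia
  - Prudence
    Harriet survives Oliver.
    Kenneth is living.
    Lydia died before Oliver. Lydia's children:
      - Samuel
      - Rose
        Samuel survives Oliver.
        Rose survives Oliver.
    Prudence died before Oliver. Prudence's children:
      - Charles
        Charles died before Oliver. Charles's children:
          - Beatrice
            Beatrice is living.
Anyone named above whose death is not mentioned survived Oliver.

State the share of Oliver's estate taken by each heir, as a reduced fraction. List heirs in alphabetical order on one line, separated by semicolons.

Beatrice 2/15; Harriet 1/5; Judith 1/5; Kenneth 1/5; Rose 2/15; Samuel 2/15

There is no surviving spouse, so the entire estate passes to Oliver's descendants per capita at each generation.
At generation 1 (Harriet, Kenneth, Judith, Lydia, Prudence) there are 5 shares of (1)/5 = 1/5 each.
Living: Harriet, Kenneth, and Judith — each takes 1/5.
Deceased: Lydia and Prudence. Their combined 2/5 is pooled and carried to generation 2.
At generation 2 (Samuel, Rose, Charles) there are 3 shares of (2/5)/3 = 2/15 each.
Living: Samuel and Rose — each takes 2/15.
Deceased: Charles. That 2/15 share is carried to generation 3.
At generation 3 (Beatrice) there are 1 shares of (2/15)/1 = 2/15 each.
Living: Beatrice — each takes 2/15.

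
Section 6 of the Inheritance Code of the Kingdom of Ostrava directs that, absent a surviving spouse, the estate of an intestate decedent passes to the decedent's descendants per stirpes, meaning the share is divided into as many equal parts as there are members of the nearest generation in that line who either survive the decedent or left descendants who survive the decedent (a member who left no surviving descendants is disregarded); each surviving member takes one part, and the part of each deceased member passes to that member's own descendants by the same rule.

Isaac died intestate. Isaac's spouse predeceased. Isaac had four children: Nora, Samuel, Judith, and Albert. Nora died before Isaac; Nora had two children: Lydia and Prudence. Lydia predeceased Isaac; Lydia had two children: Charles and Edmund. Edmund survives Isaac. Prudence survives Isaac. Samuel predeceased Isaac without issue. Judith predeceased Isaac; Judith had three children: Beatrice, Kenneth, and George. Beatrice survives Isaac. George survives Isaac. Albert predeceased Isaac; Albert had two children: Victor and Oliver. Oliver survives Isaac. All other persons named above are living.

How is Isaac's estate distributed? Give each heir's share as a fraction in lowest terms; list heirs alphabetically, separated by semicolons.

Beatrice 1/9; Charles 1/12; Edmund 1/12; George 1/9; Kenneth 1/9; Oliver 1/6; Prudence 1/6; Victor 1/6

There is no surviving spouse, so the entire estate passes to Isaac's descendants per stirpes.
Samuel left no surviving issue, so that branch lapses and is disregarded.
The estate is divided into 3 equal shares of 1/3 among Nora, Judith, Albert.
Nora predeceased; the 1/3 allotted to Nora's branch passes to Nora's issue by representation.
The 1/3 is divided into 2 equal shares of 1/6 among Lydia, Prudence.
Lydia predeceased; the 1/6 allotted to Lydia's branch passes to Lydia's issue by representation.
The 1/6 is divided into 2 equal shares of 1/12 among Charles, Edmund.
Charles is living and takes 1/12.
Edmund is living and takes 1/12.
Prudence is living and takes 1/6.
Judith predeceased; the 1/3 allotted to Judith's branch passes to Judith's issue by representation.
The 1/3 is divided into 3 equal shares of 1/9 among Beatrice, Kenneth, George.
Beatrice is living and takes 1/9.
Kenneth is living and takes 1/9.
George is living and takes 1/9.
Albert predeceased; the 1/3 allotted to Albert's branch passes to Albert's issue by representation.
The 1/3 is divided into 2 equal shares of 1/6 among Victor, Oliver.
Victor is living and takes 1/6.
Oliver is living and takes 1/6.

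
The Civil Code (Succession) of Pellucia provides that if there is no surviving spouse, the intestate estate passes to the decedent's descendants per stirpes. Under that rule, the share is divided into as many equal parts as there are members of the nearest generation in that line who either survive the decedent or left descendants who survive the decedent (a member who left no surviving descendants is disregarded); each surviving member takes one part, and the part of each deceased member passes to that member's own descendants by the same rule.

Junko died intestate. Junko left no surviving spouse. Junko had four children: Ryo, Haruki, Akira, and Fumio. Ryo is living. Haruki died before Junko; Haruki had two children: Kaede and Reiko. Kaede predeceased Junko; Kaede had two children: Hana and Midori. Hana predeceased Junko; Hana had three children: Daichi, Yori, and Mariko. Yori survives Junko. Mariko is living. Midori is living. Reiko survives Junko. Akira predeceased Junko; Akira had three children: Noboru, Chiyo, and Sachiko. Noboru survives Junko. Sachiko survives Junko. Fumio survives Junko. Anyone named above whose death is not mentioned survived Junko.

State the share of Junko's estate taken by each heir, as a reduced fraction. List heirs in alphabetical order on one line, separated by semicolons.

There is no surviving spouse, so the entire estate passes to Junko's descendants per stirpes.
The estate is divided into 4 equal shares of 1/4 among Ryo, Haruki, Akira, Fumio.
Ryo is living and takes 1/4.
Haruki predeceased; the 1/4 allotted to Haruki's branch passes to Haruki's issue by representation.
The 1/4 is divided into 2 equal shares of 1/8 among Kaede, Reiko.
Kaede predeceased; the 1/8 allotted to Kaede's branch passes to Kaede's issue by representation.
The 1/8 is divided into 2 equal shares of 1/16 among Hana, Midori.
Hana predeceased; the 1/16 allotted to Hana's branch passes to Hana's issue by representation.
The 1/16 is divided into 3 equal shares of 1/48 among Daichi, Yori, Mariko.
Daichi is living and takes 1/48.
Yori is living and takes 1/48.
Mariko is living and takes 1/48.
Midori is living and takes 1/16.
Reiko is living and takes 1/8.
Akira predeceased; the 1/4 allotted to Akira's branch passes to Akira's issue by representation.
The 1/4 is divided into 3 equal shares of 1/12 among Noboru, Chiyo, Sachiko.
Noboru is living and takes 1/12.
Chiyo is living and takes 1/12.
Sachiko is living and takes 1/12.
Fumio is living and takes 1/4.

Chiyo 1/12; Daichi 1/48; Fumio 1/4; Mariko 1/48; Midori 1/16; Noboru 1/12; Reiko 1/8; Ryo 1/4; Sachiko 1/12; Yori 1/48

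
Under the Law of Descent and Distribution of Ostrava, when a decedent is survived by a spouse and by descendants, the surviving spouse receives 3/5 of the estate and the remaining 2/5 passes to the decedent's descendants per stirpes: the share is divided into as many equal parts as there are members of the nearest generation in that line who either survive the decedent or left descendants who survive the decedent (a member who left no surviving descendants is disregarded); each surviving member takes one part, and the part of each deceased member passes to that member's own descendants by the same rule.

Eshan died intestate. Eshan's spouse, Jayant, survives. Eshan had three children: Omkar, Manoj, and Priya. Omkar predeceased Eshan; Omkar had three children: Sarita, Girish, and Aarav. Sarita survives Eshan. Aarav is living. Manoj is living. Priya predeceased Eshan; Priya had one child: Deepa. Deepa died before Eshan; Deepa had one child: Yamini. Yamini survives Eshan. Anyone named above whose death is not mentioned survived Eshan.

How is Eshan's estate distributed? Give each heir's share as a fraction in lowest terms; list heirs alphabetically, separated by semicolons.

Aarav 2/45; Girish 2/45; Jayant 3/5; Manoj 2/15; Sarita 2/45; Yamini 2/15

Jayant, as surviving spouse, takes 3/5.
The remaining 2/5 passes to Eshan's descendants per stirpes.
The 2/5 is divided into 3 equal shares of 2/15 among Omkar, Manoj, Priya.
Omkar predeceased; the 2/15 allotted to Omkar's branch passes to Omkar's issue by representation.
The 2/15 is divided into 3 equal shares of 2/45 among Sarita, Girish, Aarav.
Sarita is living and takes 2/45.
Girish is living and takes 2/45.
Aarav is living and takes 2/45.
Manoj is living and takes 2/15.
Priya predeceased; the 2/15 allotted to Priya's branch passes to Priya's issue by representation.
Deepa's line is the sole branch at this level, so the full 2/15 passes to Deepa's issue by representation.
Yamini is the sole taker at this level and receives the full 2/15.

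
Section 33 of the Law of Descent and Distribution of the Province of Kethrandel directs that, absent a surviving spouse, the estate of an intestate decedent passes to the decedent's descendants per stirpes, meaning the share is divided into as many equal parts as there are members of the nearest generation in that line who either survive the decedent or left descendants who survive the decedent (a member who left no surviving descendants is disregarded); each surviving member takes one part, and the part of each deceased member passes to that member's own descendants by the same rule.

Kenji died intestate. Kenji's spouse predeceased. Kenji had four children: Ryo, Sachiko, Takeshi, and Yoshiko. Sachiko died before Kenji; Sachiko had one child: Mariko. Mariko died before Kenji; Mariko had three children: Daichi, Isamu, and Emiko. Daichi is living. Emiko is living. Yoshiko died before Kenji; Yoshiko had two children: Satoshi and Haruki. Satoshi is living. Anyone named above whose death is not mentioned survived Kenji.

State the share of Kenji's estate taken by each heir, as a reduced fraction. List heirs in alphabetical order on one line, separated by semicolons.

There is no surviving spouse, so the entire estate passes to Kenji's descendants per stirpes.
The estate is divided into 4 equal shares of 1/4 among Ryo, Sachiko, Takeshi, Yoshiko.
Ryo is living and takes 1/4.
Sachiko predeceased; the 1/4 allotted to Sachiko's branch passes to Sachiko's issue by representation.
Mariko's line is the sole branch at this level, so the full 1/4 passes to Mariko's issue by representation.
The 1/4 is divided into 3 equal shares of 1/12 among Daichi, Isamu, Emiko.
Daichi is living and takes 1/12.
Isamu is living and takes 1/12.
Emiko is living and takes 1/12.
Takeshi is living and takes 1/4.
Yoshiko predeceased; the 1/4 allotted to Yoshiko's branch passes to Yoshiko's issue by representation.
The 1/4 is divided into 2 equal shares of 1/8 among Satoshi, Haruki.
Satoshi is living and takes 1/8.
Haruki is living and takes 1/8.

Daichi 1/12; Emiko 1/12; Haruki 1/8; Isamu 1/12; Ryo 1/4; Satoshi 1/8; Takeshi 1/4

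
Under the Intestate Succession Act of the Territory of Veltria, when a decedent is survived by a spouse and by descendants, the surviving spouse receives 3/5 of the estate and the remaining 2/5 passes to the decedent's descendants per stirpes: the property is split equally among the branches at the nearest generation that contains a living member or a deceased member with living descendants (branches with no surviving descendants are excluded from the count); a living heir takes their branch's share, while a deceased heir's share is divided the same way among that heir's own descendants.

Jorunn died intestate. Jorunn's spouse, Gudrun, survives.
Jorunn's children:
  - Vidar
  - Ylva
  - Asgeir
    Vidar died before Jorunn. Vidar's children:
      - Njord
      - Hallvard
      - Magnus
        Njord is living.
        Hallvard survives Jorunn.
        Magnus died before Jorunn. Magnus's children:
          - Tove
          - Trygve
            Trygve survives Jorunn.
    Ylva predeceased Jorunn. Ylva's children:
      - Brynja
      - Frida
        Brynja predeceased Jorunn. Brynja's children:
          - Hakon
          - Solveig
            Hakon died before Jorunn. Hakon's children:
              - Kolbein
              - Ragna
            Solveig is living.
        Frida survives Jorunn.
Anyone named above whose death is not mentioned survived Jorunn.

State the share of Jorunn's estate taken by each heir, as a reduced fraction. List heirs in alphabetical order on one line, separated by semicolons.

Gudrun, as surviving spouse, takes 3/5.
The remaining 2/5 passes to Jorunn's descendants per stirpes.
The 2/5 is divided into 3 equal shares of 2/15 among Vidar, Ylva, Asgeir.
Vidar predeceased; the 2/15 allotted to Vidar's branch passes to Vidar's issue by representation.
The 2/15 is divided into 3 equal shares of 2/45 among Njord, Hallvard, Magnus.
Njord is living and takes 2/45.
Hallvard is living and takes 2/45.
Magnus predeceased; the 2/45 allotted to Magnus's branch passes to Magnus's issue by representation.
The 2/45 is divided into 2 equal shares of 1/45 among Tove, Trygve.
Tove is living and takes 1/45.
Trygve is living and takes 1/45.
Ylva predeceased; the 2/15 allotted to Ylva's branch passes to Ylva's issue by representation.
The 2/15 is divided into 2 equal shares of 1/15 among Brynja, Frida.
Brynja predeceased; the 1/15 allotted to Brynja's branch passes to Brynja's issue by representation.
The 1/15 is divided into 2 equal shares of 1/30 among Hakon, Solveig.
Hakon predeceased; the 1/30 allotted to Hakon's branch passes to Hakon's issue by representation.
The 1/30 is divided into 2 equal shares of 1/60 among Kolbein, Ragna.
Kolbein is living and takes 1/60.
Ragna is living and takes 1/60.
Solveig is living and takes 1/30.
Frida is living and takes 1/15.
Asgeir is living and takes 2/15.

Asgeir 2/15; Frida 1/15; Gudrun 3/5; Hallvard 2/45; Kolbein 1/60; Njord 2/45; Ragna 1/60; Solveig 1/30; Tove 1/45; Trygve 1/45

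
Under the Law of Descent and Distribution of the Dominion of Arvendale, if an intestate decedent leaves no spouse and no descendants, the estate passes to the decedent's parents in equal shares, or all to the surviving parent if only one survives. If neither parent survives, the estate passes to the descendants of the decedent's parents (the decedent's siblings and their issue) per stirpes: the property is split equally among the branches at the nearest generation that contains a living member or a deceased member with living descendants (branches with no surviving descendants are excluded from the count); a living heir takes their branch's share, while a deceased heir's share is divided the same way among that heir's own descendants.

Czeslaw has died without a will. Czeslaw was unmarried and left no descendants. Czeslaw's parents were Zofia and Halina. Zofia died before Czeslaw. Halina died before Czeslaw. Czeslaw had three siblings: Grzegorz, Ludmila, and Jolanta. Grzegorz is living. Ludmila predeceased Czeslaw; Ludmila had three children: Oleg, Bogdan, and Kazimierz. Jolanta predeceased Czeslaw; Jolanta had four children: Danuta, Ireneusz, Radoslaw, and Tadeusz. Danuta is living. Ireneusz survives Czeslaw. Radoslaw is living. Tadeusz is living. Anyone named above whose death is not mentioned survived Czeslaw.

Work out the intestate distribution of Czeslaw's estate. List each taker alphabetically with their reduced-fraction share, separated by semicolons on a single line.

Bogdan 1/9; Danuta 1/12; Grzegorz 1/3; Ireneusz 1/12; Kazimierz 1/9; Oleg 1/9; Radoslaw 1/12; Tadeusz 1/12

Neither parent survives and there are no descendants, so the estate passes to Czeslaw's siblings and their issue per stirpes.
The estate is divided into 3 equal shares of 1/3 among Grzegorz, Ludmila, Jolanta.
Grzegorz is living and takes 1/3.
Ludmila predeceased; the 1/3 allotted to Ludmila's branch passes to Ludmila's issue by representation.
The 1/3 is divided into 3 equal shares of 1/9 among Oleg, Bogdan, Kazimierz.
Oleg is living and takes 1/9.
Bogdan is living and takes 1/9.
Kazimierz is living and takes 1/9.
Jolanta predeceased; the 1/3 allotted to Jolanta's branch passes to Jolanta's issue by representation.
The 1/3 is divided into 4 equal shares of 1/12 among Danuta, Ireneusz, Radoslaw, Tadeusz.
Danuta is living and takes 1/12.
Ireneusz is living and takes 1/12.
Radoslaw is living and takes 1/12.
Tadeusz is living and takes 1/12.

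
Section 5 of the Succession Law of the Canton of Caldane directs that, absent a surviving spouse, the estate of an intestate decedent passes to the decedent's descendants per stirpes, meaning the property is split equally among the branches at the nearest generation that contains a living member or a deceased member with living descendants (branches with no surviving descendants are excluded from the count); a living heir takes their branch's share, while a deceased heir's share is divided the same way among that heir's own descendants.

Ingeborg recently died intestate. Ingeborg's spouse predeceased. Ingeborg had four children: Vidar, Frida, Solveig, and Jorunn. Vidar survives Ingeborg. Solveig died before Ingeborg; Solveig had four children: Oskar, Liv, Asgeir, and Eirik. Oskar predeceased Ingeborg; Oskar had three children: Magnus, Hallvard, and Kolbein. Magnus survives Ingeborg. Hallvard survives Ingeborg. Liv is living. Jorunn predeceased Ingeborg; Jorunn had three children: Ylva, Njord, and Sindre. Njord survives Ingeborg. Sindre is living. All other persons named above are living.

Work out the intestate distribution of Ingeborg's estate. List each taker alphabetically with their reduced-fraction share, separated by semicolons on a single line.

Asgeir 1/16; Eirik 1/16; Frida 1/4; Hallvard 1/48; Kolbein 1/48; Liv 1/16; Magnus 1/48; Njord 1/12; Sindre 1/12; Vidar 1/4; Ylva 1/12

There is no surviving spouse, so the entire estate passes to Ingeborg's descendants per stirpes.
The estate is divided into 4 equal shares of 1/4 among Vidar, Frida, Solveig, Jorunn.
Vidar is living and takes 1/4.
Frida is living and takes 1/4.
Solveig predeceased; the 1/4 allotted to Solveig's branch passes to Solveig's issue by representation.
The 1/4 is divided into 4 equal shares of 1/16 among Oskar, Liv, Asgeir, Eirik.
Oskar predeceased; the 1/16 allotted to Oskar's branch passes to Oskar's issue by representation.
The 1/16 is divided into 3 equal shares of 1/48 among Magnus, Hallvard, Kolbein.
Magnus is living and takes 1/48.
Hallvard is living and takes 1/48.
Kolbein is living and takes 1/48.
Liv is living and takes 1/16.
Asgeir is living and takes 1/16.
Eirik is living and takes 1/16.
Jorunn predeceased; the 1/4 allotted to Jorunn's branch passes to Jorunn's issue by representation.
The 1/4 is divided into 3 equal shares of 1/12 among Ylva, Njord, Sindre.
Ylva is living and takes 1/12.
Njord is living and takes 1/12.
Sindre is living and takes 1/12.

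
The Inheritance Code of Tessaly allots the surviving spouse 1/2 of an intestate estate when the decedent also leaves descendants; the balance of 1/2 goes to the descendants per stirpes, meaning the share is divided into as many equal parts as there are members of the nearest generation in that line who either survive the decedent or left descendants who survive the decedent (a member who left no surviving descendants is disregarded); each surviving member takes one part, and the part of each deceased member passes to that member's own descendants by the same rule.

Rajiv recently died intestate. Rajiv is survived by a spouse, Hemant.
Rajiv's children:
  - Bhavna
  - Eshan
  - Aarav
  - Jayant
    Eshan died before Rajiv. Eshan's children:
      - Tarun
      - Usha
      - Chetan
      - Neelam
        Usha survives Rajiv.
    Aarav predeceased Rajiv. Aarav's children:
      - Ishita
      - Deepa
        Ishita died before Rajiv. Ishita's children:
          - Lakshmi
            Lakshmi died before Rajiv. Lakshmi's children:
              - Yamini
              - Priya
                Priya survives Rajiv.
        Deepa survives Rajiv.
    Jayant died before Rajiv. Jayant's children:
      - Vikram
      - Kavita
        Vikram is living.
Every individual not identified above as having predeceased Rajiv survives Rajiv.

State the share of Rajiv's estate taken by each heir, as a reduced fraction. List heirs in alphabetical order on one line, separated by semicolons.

Hemant, as surviving spouse, takes 1/2.
The remaining 1/2 passes to Rajiv's descendants per stirpes.
The 1/2 is divided into 4 equal shares of 1/8 among Bhavna, Eshan, Aarav, Jayant.
Bhavna is living and takes 1/8.
Eshan predeceased; the 1/8 allotted to Eshan's branch passes to Eshan's issue by representation.
The 1/8 is divided into 4 equal shares of 1/32 among Tarun, Usha, Chetan, Neelam.
Tarun is living and takes 1/32.
Usha is living and takes 1/32.
Chetan is living and takes 1/32.
Neelam is living and takes 1/32.
Aarav predeceased; the 1/8 allotted to Aarav's branch passes to Aarav's issue by representation.
The 1/8 is divided into 2 equal shares of 1/16 among Ishita, Deepa.
Ishita predeceased; the 1/16 allotted to Ishita's branch passes to Ishita's issue by representation.
Lakshmi's line is the sole branch at this level, so the full 1/16 passes to Lakshmi's issue by representation.
The 1/16 is divided into 2 equal shares of 1/32 among Yamini, Priya.
Yamini is living and takes 1/32.
Priya is living and takes 1/32.
Deepa is living and takes 1/16.
Jayant predeceased; the 1/8 allotted to Jayant's branch passes to Jayant's issue by representation.
The 1/8 is divided into 2 equal shares of 1/16 among Vikram, Kavita.
Vikram is living and takes 1/16.
Kavita is living and takes 1/16.

Bhavna 1/8; Chetan 1/32; Deepa 1/16; Hemant 1/2; Kavita 1/16; Neelam 1/32; Priya 1/32; Tarun 1/32; Usha 1/32; Vikram 1/16; Yamini 1/32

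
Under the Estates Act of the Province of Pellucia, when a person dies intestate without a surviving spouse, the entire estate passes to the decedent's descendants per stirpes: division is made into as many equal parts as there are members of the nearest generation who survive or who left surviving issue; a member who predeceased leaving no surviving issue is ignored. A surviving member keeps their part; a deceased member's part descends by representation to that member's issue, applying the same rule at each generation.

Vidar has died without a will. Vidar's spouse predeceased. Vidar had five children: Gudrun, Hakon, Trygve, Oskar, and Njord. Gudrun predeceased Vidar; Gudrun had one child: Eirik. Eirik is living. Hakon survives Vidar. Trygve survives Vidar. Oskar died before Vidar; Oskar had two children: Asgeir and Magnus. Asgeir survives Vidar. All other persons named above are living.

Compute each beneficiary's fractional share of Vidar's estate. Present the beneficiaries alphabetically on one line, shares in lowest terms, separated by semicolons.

Asgeir 1/10; Eirik 1/5; Hakon 1/5; Magnus 1/10; Njord 1/5; Trygve 1/5

There is no surviving spouse, so the entire estate passes to Vidar's descendants per stirpes.
The estate is divided into 5 equal shares of 1/5 among Gudrun, Hakon, Trygve, Oskar, Njord.
Gudrun predeceased; the 1/5 allotted to Gudrun's branch passes to Gudrun's issue by representation.
Eirik is the sole taker at this level and receives the full 1/5.
Hakon is living and takes 1/5.
Trygve is living and takes 1/5.
Oskar predeceased; the 1/5 allotted to Oskar's branch passes to Oskar's issue by representation.
The 1/5 is divided into 2 equal shares of 1/10 among Asgeir, Magnus.
Asgeir is living and takes 1/10.
Magnus is living and takes 1/10.
Njord is living and takes 1/5.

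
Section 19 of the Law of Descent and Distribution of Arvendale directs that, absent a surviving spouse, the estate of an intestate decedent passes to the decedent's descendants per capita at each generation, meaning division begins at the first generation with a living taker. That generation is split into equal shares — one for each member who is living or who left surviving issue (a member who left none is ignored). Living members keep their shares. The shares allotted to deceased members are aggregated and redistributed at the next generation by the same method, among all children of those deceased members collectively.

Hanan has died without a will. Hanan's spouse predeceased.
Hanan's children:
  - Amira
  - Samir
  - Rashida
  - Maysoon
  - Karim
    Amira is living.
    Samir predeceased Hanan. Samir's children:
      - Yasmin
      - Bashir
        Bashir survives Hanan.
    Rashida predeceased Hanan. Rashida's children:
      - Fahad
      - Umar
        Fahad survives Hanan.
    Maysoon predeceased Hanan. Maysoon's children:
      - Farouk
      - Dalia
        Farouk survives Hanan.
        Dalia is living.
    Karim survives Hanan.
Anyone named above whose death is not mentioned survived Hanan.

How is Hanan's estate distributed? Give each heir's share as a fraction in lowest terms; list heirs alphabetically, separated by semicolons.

Amira 1/5; Bashir 1/10; Dalia 1/10; Fahad 1/10; Farouk 1/10; Karim 1/5; Umar 1/10; Yasmin 1/10

There is no surviving spouse, so the entire estate passes to Hanan's descendants per capita at each generation.
At generation 1 (Amira, Samir, Rashida, Maysoon, Karim) there are 5 shares of (1)/5 = 1/5 each.
Living: Amira and Karim — each takes 1/5.
Deceased: Samir, Rashida, and Maysoon. Their combined 3/5 is pooled and carried to generation 2.
At generation 2 (Yasmin, Bashir, Fahad, Umar, Farouk, Dalia) there are 6 shares of (3/5)/6 = 1/10 each.
Living: Yasmin, Bashir, Fahad, Umar, Farouk, and Dalia — each takes 1/10.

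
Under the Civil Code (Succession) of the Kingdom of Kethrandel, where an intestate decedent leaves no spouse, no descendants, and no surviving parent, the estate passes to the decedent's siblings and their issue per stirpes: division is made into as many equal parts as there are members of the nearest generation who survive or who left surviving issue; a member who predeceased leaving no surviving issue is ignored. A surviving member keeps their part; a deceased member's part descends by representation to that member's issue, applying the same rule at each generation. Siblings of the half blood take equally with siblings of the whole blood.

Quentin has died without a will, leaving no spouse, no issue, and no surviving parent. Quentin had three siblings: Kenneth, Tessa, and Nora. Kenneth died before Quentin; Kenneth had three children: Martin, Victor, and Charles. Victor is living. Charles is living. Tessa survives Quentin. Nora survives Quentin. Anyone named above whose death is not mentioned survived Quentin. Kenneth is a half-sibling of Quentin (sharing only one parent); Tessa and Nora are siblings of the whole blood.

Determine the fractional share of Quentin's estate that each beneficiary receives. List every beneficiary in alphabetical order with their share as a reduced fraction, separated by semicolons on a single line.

Charles 1/9; Martin 1/9; Nora 1/3; Tessa 1/3; Victor 1/9

No spouse, descendants, or parent survives, so the estate passes to Quentin's siblings per stirpes.
Half-blood and whole-blood siblings take equally under the stated rule.
The estate is divided into 3 equal shares of 1/3 among Kenneth, Tessa, Nora.
Kenneth predeceased; the 1/3 allotted to Kenneth's branch passes to Kenneth's issue by representation.
The 1/3 is divided into 3 equal shares of 1/9 among Martin, Victor, Charles.
Martin is living and takes 1/9.
Victor is living and takes 1/9.
Charles is living and takes 1/9.
Tessa is living and takes 1/3.
Nora is living and takes 1/3.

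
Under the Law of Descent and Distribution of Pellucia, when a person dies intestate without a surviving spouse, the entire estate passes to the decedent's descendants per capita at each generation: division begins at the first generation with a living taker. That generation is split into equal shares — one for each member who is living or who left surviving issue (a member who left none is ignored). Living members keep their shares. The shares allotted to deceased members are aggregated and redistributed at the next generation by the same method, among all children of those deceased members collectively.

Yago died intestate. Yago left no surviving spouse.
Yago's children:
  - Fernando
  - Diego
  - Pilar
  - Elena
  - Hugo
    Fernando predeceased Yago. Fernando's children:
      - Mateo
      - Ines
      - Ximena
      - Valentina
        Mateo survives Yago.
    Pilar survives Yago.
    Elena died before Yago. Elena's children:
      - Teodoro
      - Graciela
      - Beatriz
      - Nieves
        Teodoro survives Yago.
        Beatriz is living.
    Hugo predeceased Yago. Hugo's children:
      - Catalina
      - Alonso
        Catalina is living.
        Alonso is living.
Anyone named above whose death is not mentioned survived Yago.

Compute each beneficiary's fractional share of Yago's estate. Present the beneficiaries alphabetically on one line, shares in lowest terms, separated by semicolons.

Alonso 3/50; Beatriz 3/50; Catalina 3/50; Diego 1/5; Graciela 3/50; Ines 3/50; Mateo 3/50; Nieves 3/50; Pilar 1/5; Teodoro 3/50; Valentina 3/50; Ximena 3/50

There is no surviving spouse, so the entire estate passes to Yago's descendants per capita at each generation.
At generation 1 (Fernando, Diego, Pilar, Elena, Hugo) there are 5 shares of (1)/5 = 1/5 each.
Living: Diego and Pilar — each takes 1/5.
Deceased: Fernando, Elena, and Hugo. Their combined 3/5 is pooled and carried to generation 2.
At generation 2 (Mateo, Ines, Ximena, Valentina, Teodoro, Graciela, Beatriz, Nieves, Catalina, Alonso) there are 10 shares of (3/5)/10 = 3/50 each.
Living: Mateo, Ines, Ximena, Valentina, Teodoro, Graciela, Beatriz, Nieves, Catalina, and Alonso — each takes 3/50.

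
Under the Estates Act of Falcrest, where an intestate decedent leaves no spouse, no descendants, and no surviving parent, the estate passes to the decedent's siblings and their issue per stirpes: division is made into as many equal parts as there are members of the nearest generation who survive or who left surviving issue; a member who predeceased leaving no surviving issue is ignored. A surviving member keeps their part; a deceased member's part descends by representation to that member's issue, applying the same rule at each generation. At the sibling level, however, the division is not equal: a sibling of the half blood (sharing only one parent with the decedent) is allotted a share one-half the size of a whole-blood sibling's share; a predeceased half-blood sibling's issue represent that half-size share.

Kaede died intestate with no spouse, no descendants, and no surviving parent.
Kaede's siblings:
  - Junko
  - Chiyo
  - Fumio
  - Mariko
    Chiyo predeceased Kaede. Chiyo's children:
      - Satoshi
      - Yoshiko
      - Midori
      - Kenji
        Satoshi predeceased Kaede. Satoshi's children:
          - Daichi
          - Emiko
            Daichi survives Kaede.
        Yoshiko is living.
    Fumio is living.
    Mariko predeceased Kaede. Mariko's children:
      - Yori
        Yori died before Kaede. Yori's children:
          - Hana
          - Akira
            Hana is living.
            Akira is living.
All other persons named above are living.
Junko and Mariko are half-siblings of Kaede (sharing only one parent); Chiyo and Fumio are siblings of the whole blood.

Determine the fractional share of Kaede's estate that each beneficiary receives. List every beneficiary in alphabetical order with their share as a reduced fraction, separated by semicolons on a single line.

No spouse, descendants, or parent survives, so the estate passes to Kaede's siblings per stirpes.
Half-blood siblings count for one-half the weight of whole-blood siblings at the initial division.
Dividing 1 in proportion to weights (total weight 3): Junko (weight 1/2) → 1/6; Chiyo (weight 1) → 1/3; Fumio (weight 1) → 1/3; Mariko (weight 1/2) → 1/6.
Junko is living and takes 1/6.
Chiyo predeceased; the 1/3 allotted to Chiyo's branch passes to Chiyo's issue by representation.
The 1/3 is divided into 4 equal shares of 1/12 among Satoshi, Yoshiko, Midori, Kenji.
Satoshi predeceased; the 1/12 allotted to Satoshi's branch passes to Satoshi's issue by representation.
The 1/12 is divided into 2 equal shares of 1/24 among Daichi, Emiko.
Daichi is living and takes 1/24.
Emiko is living and takes 1/24.
Yoshiko is living and takes 1/12.
Midori is living and takes 1/12.
Kenji is living and takes 1/12.
Fumio is living and takes 1/3.
Mariko predeceased; the 1/6 allotted to Mariko's branch passes to Mariko's issue by representation.
Yori's line is the sole branch at this level, so the full 1/6 passes to Yori's issue by representation.
The 1/6 is divided into 2 equal shares of 1/12 among Hana, Akira.
Hana is living and takes 1/12.
Akira is living and takes 1/12.

Akira 1/12; Daichi 1/24; Emiko 1/24; Fumio 1/3; Hana 1/12; Junko 1/6; Kenji 1/12; Midori 1/12; Yoshiko 1/12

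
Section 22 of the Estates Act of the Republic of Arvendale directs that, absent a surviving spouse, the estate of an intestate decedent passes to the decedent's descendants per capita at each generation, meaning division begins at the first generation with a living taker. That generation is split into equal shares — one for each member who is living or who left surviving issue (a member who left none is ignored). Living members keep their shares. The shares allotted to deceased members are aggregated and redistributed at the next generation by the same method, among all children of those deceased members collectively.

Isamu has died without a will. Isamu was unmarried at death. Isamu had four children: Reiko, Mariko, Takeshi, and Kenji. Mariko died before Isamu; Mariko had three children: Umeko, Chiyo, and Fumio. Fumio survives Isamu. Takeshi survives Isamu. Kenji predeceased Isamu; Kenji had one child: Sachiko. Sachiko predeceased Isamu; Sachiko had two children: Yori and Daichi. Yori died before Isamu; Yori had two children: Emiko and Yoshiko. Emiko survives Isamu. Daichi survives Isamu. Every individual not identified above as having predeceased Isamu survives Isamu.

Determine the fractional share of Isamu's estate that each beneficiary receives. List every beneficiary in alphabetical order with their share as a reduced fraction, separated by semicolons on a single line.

There is no surviving spouse, so the entire estate passes to Isamu's descendants per capita at each generation.
At generation 1 (Reiko, Mariko, Takeshi, Kenji) there are 4 shares of (1)/4 = 1/4 each.
Living: Reiko and Takeshi — each takes 1/4.
Deceased: Mariko and Kenji. Their combined 1/2 is pooled and carried to generation 2.
At generation 2 (Umeko, Chiyo, Fumio, Sachiko) there are 4 shares of (1/2)/4 = 1/8 each.
Living: Umeko, Chiyo, and Fumio — each takes 1/8.
Deceased: Sachiko. That 1/8 share is carried to generation 3.
At generation 3 (Yori, Daichi) there are 2 shares of (1/8)/2 = 1/16 each.
Living: Daichi — each takes 1/16.
Deceased: Yori. That 1/16 share is carried to generation 4.
At generation 4 (Emiko, Yoshiko) there are 2 shares of (1/16)/2 = 1/32 each.
Living: Emiko and Yoshiko — each takes 1/32.

Chiyo 1/8; Daichi 1/16; Emiko 1/32; Fumio 1/8; Reiko 1/4; Takeshi 1/4; Umeko 1/8; Yoshiko 1/32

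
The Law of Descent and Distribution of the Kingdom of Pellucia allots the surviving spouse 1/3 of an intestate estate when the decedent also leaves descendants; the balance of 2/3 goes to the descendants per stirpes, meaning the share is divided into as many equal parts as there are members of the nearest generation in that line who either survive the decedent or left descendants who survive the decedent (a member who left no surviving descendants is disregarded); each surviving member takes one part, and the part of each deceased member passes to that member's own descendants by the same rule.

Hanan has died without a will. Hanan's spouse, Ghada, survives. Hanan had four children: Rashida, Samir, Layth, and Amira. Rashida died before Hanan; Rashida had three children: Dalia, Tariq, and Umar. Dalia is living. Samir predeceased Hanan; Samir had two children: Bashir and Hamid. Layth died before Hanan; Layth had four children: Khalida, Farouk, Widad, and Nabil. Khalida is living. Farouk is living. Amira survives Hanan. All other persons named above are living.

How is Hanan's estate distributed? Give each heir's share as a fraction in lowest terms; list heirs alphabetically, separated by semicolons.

Ghada, as surviving spouse, takes 1/3.
The remaining 2/3 passes to Hanan's descendants per stirpes.
The 2/3 is divided into 4 equal shares of 1/6 among Rashida, Samir, Layth, Amira.
Rashida predeceased; the 1/6 allotted to Rashida's branch passes to Rashida's issue by representation.
The 1/6 is divided into 3 equal shares of 1/18 among Dalia, Tariq, Umar.
Dalia is living and takes 1/18.
Tariq is living and takes 1/18.
Umar is living and takes 1/18.
Samir predeceased; the 1/6 allotted to Samir's branch passes to Samir's issue by representation.
The 1/6 is divided into 2 equal shares of 1/12 among Bashir, Hamid.
Bashir is living and takes 1/12.
Hamid is living and takes 1/12.
Layth predeceased; the 1/6 allotted to Layth's branch passes to Layth's issue by representation.
The 1/6 is divided into 4 equal shares of 1/24 among Khalida, Farouk, Widad, Nabil.
Khalida is living and takes 1/24.
Farouk is living and takes 1/24.
Widad is living and takes 1/24.
Nabil is living and takes 1/24.
Amira is living and takes 1/6.

Amira 1/6; Bashir 1/12; Dalia 1/18; Farouk 1/24; Ghada 1/3; Hamid 1/12; Khalida 1/24; Nabil 1/24; Tariq 1/18; Umar 1/18; Widad 1/24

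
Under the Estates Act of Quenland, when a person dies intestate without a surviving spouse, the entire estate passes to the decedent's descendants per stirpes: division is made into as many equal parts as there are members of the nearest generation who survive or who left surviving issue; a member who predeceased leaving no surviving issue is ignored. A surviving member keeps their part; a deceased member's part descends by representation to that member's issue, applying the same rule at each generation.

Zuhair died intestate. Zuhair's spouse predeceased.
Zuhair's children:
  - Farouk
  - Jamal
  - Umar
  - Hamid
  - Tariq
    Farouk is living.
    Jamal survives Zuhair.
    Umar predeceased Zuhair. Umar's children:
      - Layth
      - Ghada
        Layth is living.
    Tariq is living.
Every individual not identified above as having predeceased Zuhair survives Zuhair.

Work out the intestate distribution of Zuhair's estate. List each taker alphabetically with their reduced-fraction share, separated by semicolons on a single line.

Farouk 1/5; Ghada 1/10; Hamid 1/5; Jamal 1/5; Layth 1/10; Tariq 1/5

There is no surviving spouse, so the entire estate passes to Zuhair's descendants per stirpes.
The estate is divided into 5 equal shares of 1/5 among Farouk, Jamal, Umar, Hamid, Tariq.
Farouk is living and takes 1/5.
Jamal is living and takes 1/5.
Umar predeceased; the 1/5 allotted to Umar's branch passes to Umar's issue by representation.
The 1/5 is divided into 2 equal shares of 1/10 among Layth, Ghada.
Layth is living and takes 1/10.
Ghada is living and takes 1/10.
Hamid is living and takes 1/5.
Tariq is living and takes 1/5.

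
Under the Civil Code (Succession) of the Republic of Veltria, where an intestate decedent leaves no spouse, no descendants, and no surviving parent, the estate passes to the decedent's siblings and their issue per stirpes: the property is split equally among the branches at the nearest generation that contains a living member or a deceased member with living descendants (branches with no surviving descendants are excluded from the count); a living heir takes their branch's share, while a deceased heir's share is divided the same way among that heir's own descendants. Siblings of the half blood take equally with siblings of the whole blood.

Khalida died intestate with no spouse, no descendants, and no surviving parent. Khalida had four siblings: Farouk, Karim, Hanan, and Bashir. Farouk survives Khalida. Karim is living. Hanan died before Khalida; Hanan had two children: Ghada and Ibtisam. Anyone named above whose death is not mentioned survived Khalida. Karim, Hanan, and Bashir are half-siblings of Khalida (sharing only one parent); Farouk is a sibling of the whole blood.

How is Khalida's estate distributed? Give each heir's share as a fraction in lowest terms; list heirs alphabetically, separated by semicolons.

Bashir 1/4; Farouk 1/4; Ghada 1/8; Ibtisam 1/8; Karim 1/4

No spouse, descendants, or parent survives, so the estate passes to Khalida's siblings per stirpes.
Half-blood and whole-blood siblings take equally under the stated rule.
The estate is divided into 4 equal shares of 1/4 among Farouk, Karim, Hanan, Bashir.
Farouk is living and takes 1/4.
Karim is living and takes 1/4.
Hanan predeceased; the 1/4 allotted to Hanan's branch passes to Hanan's issue by representation.
The 1/4 is divided into 2 equal shares of 1/8 among Ghada, Ibtisam.
Ghada is living and takes 1/8.
Ibtisam is living and takes 1/8.
Bashir is living and takes 1/4.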